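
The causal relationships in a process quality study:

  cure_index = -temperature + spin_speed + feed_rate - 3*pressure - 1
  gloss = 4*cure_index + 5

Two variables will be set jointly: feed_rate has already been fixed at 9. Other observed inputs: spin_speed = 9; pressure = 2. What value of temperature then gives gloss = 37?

temperature = 3

With feed_rate held at 9:
Substituting into the cure_index equation gives cure_index = -temperature + 11.
So gloss = -4*temperature + 49.
Solve -4*temperature + 49 = 37: temperature = (37 - 49) / -4 = 3.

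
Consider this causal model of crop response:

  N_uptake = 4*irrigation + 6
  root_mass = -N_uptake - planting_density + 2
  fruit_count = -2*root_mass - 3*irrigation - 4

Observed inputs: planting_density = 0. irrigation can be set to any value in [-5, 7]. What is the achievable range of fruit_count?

Substituting into the root_mass equation gives root_mass = -4*irrigation - 4.
This gives fruit_count = 5*irrigation + 4.
Linear in irrigation, so extremes are at the endpoints: irrigation = -5 gives fruit_count = -21; irrigation = 7 gives fruit_count = 39.

-21 to 39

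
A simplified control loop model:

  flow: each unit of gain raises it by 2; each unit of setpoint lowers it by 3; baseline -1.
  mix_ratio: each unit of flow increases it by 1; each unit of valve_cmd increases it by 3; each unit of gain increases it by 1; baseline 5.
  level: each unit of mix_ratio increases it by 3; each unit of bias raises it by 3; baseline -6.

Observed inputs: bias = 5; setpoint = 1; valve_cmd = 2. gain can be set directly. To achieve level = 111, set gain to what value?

Substituting into the flow equation gives flow = 2*gain - 4.
So mix_ratio = 3*gain + 7.
This gives level = 9*gain + 30.
Solve 9*gain + 30 = 111: gain = (111 - 30) / 9 = 9.

gain = 9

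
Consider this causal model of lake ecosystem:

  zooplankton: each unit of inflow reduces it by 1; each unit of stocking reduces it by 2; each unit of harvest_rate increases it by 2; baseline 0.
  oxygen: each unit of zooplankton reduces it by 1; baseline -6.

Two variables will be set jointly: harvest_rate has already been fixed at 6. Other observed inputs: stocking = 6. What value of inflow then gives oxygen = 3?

inflow = 9

With harvest_rate held at 6:
Substituting into the zooplankton equation gives zooplankton = -inflow.
Substituting into the oxygen equation gives oxygen = inflow - 6.
Solve inflow - 6 = 3: inflow = (3 + 6) / 1 = 9.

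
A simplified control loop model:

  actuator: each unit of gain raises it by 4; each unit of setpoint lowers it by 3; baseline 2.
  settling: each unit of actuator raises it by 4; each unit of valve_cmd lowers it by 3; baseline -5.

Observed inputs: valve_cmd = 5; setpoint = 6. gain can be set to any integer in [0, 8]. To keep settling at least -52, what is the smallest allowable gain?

gain = 2

Substituting into the actuator equation gives actuator = 4*gain - 16.
Substituting into the settling equation gives settling = 16*gain - 84.
Require 16*gain - 84 ≥ -52, so gain ≥ 2.
The smallest integer in [0, 8] satisfying this is 2.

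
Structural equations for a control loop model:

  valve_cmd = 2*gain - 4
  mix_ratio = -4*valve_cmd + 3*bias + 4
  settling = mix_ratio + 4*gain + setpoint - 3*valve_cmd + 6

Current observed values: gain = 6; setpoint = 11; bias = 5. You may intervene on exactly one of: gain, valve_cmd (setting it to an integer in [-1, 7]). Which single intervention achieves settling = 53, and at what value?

set valve_cmd = 1

Intervening on gain: settling = -10*gain + 64. Reaching 53 requires gain = 11/10, not an integer.
Intervening on valve_cmd: with other inputs at their observed values, settling = -7*valve_cmd + 60. Solving for 53 gives valve_cmd = 1, within [-1, 7].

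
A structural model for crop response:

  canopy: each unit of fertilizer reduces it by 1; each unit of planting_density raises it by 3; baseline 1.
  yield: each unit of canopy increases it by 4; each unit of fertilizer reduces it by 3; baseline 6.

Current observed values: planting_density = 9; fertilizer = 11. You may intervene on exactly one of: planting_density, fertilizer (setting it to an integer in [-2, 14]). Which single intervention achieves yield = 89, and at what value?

Intervening on planting_density: with other inputs at their observed values, yield = 12*planting_density - 67. Solving for 89 gives planting_density = 13, within [-2, 14].
Intervening on fertilizer: yield = -7*fertilizer + 118. Reaching 89 requires fertilizer = 29/7, not an integer.

set planting_density = 13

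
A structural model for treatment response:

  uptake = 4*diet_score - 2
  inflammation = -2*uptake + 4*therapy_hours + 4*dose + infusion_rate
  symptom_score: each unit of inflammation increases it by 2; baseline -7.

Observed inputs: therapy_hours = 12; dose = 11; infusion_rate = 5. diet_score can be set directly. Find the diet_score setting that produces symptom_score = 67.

Substituting into the inflammation equation gives inflammation = -8*diet_score + 101.
Substituting into the symptom_score equation gives symptom_score = -16*diet_score + 195.
Solve -16*diet_score + 195 = 67: diet_score = (67 - 195) / -16 = 8.

diet_score = 8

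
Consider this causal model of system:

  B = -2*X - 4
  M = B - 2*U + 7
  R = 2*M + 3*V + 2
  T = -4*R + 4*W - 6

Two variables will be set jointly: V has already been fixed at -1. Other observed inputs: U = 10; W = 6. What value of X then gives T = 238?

X = 5

With V held at -1:
Substituting into the M equation gives M = -2*X - 17.
Substituting into the R equation gives R = -4*X - 35.
Substituting into the T equation gives T = 16*X + 158.
Solve 16*X + 158 = 238: X = (238 - 158) / 16 = 5.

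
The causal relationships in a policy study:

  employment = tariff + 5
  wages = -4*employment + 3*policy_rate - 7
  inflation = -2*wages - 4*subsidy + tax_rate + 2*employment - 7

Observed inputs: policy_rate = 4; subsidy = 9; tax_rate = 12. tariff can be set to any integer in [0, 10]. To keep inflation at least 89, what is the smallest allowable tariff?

tariff = 8

Substituting into the wages equation gives wages = -4*tariff - 15.
So inflation = 10*tariff + 9.
Require 10*tariff + 9 ≥ 89, so tariff ≥ 8.
The smallest integer in [0, 10] satisfying this is 8.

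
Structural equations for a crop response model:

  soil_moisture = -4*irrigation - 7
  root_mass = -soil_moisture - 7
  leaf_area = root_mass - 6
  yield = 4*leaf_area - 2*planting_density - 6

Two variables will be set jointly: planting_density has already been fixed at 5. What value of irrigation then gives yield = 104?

With planting_density held at 5:
Substituting into the root_mass equation gives root_mass = 4*irrigation.
Substituting into the leaf_area equation gives leaf_area = 4*irrigation - 6.
So yield = 16*irrigation - 40.
Solve 16*irrigation - 40 = 104: irrigation = (104 + 40) / 16 = 9.

irrigation = 9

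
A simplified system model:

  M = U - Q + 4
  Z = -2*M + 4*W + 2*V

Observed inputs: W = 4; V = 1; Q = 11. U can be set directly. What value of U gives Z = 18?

U = 7

Substituting into the M equation gives M = U - 7.
Substituting into the Z equation gives Z = -2*U + 32.
Solve -2*U + 32 = 18: U = (18 - 32) / -2 = 7.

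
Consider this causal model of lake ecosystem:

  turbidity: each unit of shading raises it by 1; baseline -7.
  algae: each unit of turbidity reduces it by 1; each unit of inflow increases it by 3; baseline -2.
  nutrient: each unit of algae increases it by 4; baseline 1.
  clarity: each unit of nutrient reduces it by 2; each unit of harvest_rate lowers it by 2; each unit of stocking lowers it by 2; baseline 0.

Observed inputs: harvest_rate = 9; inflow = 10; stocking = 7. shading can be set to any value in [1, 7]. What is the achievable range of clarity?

-306 to -258

Substituting into the algae equation gives algae = -shading + 35.
This gives nutrient = -4*shading + 141.
Substituting into the clarity equation gives clarity = 8*shading - 314.
Linear in shading, so extremes are at the endpoints: shading = 1 gives clarity = -306; shading = 7 gives clarity = -258.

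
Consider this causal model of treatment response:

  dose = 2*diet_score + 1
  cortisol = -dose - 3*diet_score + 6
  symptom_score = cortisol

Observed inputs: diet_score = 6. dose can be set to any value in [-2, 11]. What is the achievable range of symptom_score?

Intervening on dose fixes its value directly, overriding its dependence on diet_score.
Substituting into the cortisol equation gives cortisol = -dose - 12.
This gives symptom_score = -dose - 12.
Linear in dose, so extremes are at the endpoints: dose = -2 gives symptom_score = -10; dose = 11 gives symptom_score = -23.

-23 to -10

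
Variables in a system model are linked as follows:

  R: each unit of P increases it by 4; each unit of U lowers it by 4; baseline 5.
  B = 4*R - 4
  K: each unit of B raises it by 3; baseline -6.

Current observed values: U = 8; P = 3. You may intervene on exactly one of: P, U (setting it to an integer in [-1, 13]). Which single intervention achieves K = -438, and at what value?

Intervening on P: K = 48*P - 342. Reaching -438 requires P = -2, outside [-1, 13].
Intervening on U: with other inputs at their observed values, K = -48*U + 186. Solving for -438 gives U = 13, within [-1, 13].

set U = 13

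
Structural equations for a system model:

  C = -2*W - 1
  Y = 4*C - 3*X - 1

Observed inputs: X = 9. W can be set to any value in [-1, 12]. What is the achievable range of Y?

Substituting into the Y equation gives Y = -8*W - 32.
Linear in W, so extremes are at the endpoints: W = -1 gives Y = -24; W = 12 gives Y = -128.

-128 to -24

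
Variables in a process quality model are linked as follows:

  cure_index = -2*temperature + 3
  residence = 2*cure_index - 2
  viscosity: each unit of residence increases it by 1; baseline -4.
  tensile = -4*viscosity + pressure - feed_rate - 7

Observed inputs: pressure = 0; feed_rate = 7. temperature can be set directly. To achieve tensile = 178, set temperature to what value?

Substituting into the residence equation gives residence = -4*temperature + 4.
Substituting into the viscosity equation gives viscosity = -4*temperature.
This gives tensile = 16*temperature - 14.
Solve 16*temperature - 14 = 178: temperature = (178 + 14) / 16 = 12.

temperature = 12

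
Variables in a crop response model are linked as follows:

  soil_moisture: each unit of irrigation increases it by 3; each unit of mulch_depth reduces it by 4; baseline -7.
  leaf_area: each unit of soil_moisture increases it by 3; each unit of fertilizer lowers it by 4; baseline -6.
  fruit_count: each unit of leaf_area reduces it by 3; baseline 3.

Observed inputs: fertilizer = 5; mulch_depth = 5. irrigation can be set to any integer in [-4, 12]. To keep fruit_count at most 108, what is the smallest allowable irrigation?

Substituting into the soil_moisture equation gives soil_moisture = 3*irrigation - 27.
Substituting into the leaf_area equation gives leaf_area = 9*irrigation - 107.
So fruit_count = -27*irrigation + 324.
Require -27*irrigation + 324 ≤ 108, so irrigation ≥ 8.
The smallest integer in [-4, 12] satisfying this is 8.

irrigation = 8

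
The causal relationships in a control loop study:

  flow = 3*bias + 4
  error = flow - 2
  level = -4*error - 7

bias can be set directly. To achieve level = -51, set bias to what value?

Substituting into the error equation gives error = 3*bias + 2.
This gives level = -12*bias - 15.
Solve -12*bias - 15 = -51: bias = (-51 + 15) / -12 = 3.

bias = 3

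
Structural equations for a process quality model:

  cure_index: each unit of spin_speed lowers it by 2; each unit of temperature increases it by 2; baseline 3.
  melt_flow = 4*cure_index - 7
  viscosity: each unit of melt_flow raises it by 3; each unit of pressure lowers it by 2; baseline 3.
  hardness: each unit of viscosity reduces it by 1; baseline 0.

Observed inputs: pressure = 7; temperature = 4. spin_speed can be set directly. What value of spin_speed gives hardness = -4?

Substituting into the cure_index equation gives cure_index = -2*spin_speed + 11.
Substituting into the melt_flow equation gives melt_flow = -8*spin_speed + 37.
So viscosity = -24*spin_speed + 100.
So hardness = 24*spin_speed - 100.
Solve 24*spin_speed - 100 = -4: spin_speed = (-4 + 100) / 24 = 4.

spin_speed = 4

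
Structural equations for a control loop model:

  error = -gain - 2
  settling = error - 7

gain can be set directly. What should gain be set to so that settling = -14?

Substituting into the settling equation gives settling = -gain - 9.
Solve -gain - 9 = -14: gain = (-14 + 9) / -1 = 5.

gain = 5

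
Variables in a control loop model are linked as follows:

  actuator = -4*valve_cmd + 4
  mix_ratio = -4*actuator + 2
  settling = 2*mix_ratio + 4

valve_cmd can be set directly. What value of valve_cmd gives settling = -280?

Substituting into the mix_ratio equation gives mix_ratio = 16*valve_cmd - 14.
settling becomes 32*valve_cmd - 24.
Solve 32*valve_cmd - 24 = -280: valve_cmd = (-280 + 24) / 32 = -8.

valve_cmd = -8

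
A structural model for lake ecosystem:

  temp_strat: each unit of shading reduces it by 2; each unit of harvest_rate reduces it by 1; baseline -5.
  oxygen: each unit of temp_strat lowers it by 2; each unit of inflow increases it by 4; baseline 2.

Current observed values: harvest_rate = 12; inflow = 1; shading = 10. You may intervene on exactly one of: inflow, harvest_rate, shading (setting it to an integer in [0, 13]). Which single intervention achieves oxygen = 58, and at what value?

set harvest_rate = 1

Intervening on inflow: oxygen = 4*inflow + 76. Reaching 58 requires inflow = -9/2, not an integer.
Intervening on harvest_rate: with other inputs at their observed values, oxygen = 2*harvest_rate + 56. Solving for 58 gives harvest_rate = 1, within [0, 13].
Intervening on shading: oxygen = 4*shading + 40. Reaching 58 requires shading = 9/2, not an integer.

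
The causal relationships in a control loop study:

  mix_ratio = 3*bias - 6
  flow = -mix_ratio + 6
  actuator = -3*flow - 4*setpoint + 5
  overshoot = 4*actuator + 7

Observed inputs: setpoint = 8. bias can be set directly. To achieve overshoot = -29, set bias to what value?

Substituting into the flow equation gives flow = -3*bias + 12.
Substituting into the actuator equation gives actuator = 9*bias - 63.
Substituting into the overshoot equation gives overshoot = 36*bias - 245.
Solve 36*bias - 245 = -29: bias = (-29 + 245) / 36 = 6.

bias = 6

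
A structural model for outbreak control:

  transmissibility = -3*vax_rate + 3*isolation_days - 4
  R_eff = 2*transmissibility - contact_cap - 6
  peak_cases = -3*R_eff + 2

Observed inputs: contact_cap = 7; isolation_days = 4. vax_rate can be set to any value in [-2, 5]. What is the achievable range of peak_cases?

-43 to 83

Substituting into the transmissibility equation gives transmissibility = -3*vax_rate + 8.
R_eff becomes -6*vax_rate + 3.
Substituting into the peak_cases equation gives peak_cases = 18*vax_rate - 7.
Linear in vax_rate, so extremes are at the endpoints: vax_rate = -2 gives peak_cases = -43; vax_rate = 5 gives peak_cases = 83.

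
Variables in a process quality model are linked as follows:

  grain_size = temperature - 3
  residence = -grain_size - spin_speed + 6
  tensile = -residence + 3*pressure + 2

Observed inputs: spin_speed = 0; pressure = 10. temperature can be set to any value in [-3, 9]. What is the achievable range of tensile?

20 to 32

Substituting into the residence equation gives residence = -temperature + 9.
This gives tensile = temperature + 23.
Linear in temperature, so extremes are at the endpoints: temperature = -3 gives tensile = 20; temperature = 9 gives tensile = 32.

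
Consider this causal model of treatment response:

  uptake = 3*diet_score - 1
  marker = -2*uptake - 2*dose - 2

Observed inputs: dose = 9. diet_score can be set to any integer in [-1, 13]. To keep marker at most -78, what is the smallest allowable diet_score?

diet_score = 10

Substituting into the marker equation gives marker = -6*diet_score - 18.
Require -6*diet_score - 18 ≤ -78, so diet_score ≥ 10.
The smallest integer in [-1, 13] satisfying this is 10.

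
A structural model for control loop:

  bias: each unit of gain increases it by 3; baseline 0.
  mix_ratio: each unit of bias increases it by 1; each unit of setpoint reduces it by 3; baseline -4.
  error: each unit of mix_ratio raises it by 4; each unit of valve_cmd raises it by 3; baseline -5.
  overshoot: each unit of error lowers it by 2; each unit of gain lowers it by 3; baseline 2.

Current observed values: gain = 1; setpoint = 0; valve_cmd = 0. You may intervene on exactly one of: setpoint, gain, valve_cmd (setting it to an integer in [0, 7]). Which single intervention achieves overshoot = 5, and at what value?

Intervening on setpoint: overshoot = 24*setpoint + 17. Reaching 5 requires setpoint = -1/2, not an integer.
Intervening on gain: overshoot = -27*gain + 44. Reaching 5 requires gain = 13/9, not an integer.
Intervening on valve_cmd: with other inputs at their observed values, overshoot = -6*valve_cmd + 17. Solving for 5 gives valve_cmd = 2, within [0, 7].

set valve_cmd = 2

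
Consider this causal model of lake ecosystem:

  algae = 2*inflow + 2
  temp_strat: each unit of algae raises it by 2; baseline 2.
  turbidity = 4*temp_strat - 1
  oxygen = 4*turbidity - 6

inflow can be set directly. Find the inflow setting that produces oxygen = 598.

Substituting into the temp_strat equation gives temp_strat = 4*inflow + 6.
Substituting into the turbidity equation gives turbidity = 16*inflow + 23.
This gives oxygen = 64*inflow + 86.
Solve 64*inflow + 86 = 598: inflow = (598 - 86) / 64 = 8.

inflow = 8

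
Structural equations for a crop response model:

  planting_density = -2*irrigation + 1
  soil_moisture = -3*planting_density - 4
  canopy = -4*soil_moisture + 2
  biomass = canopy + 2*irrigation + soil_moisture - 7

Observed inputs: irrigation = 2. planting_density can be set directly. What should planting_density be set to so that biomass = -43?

Intervening on planting_density fixes its value directly, overriding its dependence on irrigation.
Substituting into the canopy equation gives canopy = 12*planting_density + 18.
So biomass = 9*planting_density + 11.
Solve 9*planting_density + 11 = -43: planting_density = (-43 - 11) / 9 = -6.

planting_density = -6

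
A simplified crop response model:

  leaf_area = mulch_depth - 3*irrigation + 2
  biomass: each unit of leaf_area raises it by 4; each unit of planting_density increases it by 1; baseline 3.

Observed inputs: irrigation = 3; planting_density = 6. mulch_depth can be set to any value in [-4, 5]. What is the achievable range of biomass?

Substituting into the leaf_area equation gives leaf_area = mulch_depth - 7.
This gives biomass = 4*mulch_depth - 19.
Linear in mulch_depth, so extremes are at the endpoints: mulch_depth = -4 gives biomass = -35; mulch_depth = 5 gives biomass = 1.

-35 to 1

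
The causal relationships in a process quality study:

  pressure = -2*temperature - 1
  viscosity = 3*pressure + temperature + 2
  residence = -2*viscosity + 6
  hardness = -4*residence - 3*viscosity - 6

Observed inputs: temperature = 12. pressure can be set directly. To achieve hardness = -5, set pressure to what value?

Intervening on pressure fixes its value directly, overriding its dependence on temperature.
Substituting into the viscosity equation gives viscosity = 3*pressure + 14.
Substituting into the residence equation gives residence = -6*pressure - 22.
This gives hardness = 15*pressure + 40.
Solve 15*pressure + 40 = -5: pressure = (-5 - 40) / 15 = -3.

pressure = -3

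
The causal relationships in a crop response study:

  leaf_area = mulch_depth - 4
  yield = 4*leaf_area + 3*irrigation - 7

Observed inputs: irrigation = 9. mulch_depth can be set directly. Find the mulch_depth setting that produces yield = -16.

Substituting into the yield equation gives yield = 4*mulch_depth + 4.
Solve 4*mulch_depth + 4 = -16: mulch_depth = (-16 - 4) / 4 = -5.

mulch_depth = -5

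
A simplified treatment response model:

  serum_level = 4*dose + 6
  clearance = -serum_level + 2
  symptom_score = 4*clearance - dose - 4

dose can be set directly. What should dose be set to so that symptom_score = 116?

dose = -8

Substituting into the clearance equation gives clearance = -4*dose - 4.
Substituting into the symptom_score equation gives symptom_score = -17*dose - 20.
Solve -17*dose - 20 = 116: dose = (116 + 20) / -17 = -8.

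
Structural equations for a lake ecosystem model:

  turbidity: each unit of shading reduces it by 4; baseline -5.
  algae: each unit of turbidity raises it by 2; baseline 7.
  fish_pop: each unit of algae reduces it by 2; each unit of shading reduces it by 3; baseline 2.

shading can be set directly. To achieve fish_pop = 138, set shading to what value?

shading = 10

Substituting into the algae equation gives algae = -8*shading - 3.
Substituting into the fish_pop equation gives fish_pop = 13*shading + 8.
Solve 13*shading + 8 = 138: shading = (138 - 8) / 13 = 10.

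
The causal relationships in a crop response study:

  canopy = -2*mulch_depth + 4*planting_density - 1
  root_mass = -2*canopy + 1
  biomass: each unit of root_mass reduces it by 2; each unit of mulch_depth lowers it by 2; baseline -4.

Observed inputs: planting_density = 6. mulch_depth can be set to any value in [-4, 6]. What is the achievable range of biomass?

26 to 126

Substituting into the canopy equation gives canopy = -2*mulch_depth + 23.
Substituting into the root_mass equation gives root_mass = 4*mulch_depth - 45.
So biomass = -10*mulch_depth + 86.
Linear in mulch_depth, so extremes are at the endpoints: mulch_depth = -4 gives biomass = 126; mulch_depth = 6 gives biomass = 26.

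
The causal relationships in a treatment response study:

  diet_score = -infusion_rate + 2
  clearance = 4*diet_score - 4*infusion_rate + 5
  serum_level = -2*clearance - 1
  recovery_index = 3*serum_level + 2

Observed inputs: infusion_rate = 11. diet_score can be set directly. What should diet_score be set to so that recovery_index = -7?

diet_score = 10

Intervening on diet_score fixes its value directly, overriding its dependence on infusion_rate.
Substituting into the clearance equation gives clearance = 4*diet_score - 39.
So serum_level = -8*diet_score + 77.
recovery_index becomes -24*diet_score + 233.
Solve -24*diet_score + 233 = -7: diet_score = (-7 - 233) / -24 = 10.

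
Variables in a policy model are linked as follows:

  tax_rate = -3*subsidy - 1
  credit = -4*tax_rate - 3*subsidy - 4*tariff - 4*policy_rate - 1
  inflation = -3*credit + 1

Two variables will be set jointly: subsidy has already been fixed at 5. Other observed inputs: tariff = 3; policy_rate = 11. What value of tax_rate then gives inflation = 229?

With subsidy held at 5:
Intervening on tax_rate fixes its value directly, overriding its dependence on subsidy.
Substituting into the credit equation gives credit = -4*tax_rate - 72.
So inflation = 12*tax_rate + 217.
Solve 12*tax_rate + 217 = 229: tax_rate = (229 - 217) / 12 = 1.

tax_rate = 1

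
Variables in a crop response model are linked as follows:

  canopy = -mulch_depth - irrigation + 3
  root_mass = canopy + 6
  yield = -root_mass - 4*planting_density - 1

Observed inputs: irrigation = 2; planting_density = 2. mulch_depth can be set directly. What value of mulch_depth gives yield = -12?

Substituting into the canopy equation gives canopy = -mulch_depth + 1.
So root_mass = -mulch_depth + 7.
So yield = mulch_depth - 16.
Solve mulch_depth - 16 = -12: mulch_depth = (-12 + 16) / 1 = 4.

mulch_depth = 4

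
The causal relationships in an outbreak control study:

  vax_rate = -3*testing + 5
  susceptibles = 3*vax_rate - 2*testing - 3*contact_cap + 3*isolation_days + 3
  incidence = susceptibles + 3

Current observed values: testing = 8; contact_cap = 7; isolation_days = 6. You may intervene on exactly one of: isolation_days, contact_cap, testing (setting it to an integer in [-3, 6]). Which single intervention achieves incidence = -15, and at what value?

set testing = 3

Intervening on isolation_days: incidence = 3*isolation_days - 88. Reaching -15 requires isolation_days = 73/3, not an integer.
Intervening on contact_cap: incidence = -3*contact_cap - 49. Reaching -15 requires contact_cap = -34/3, not an integer.
Intervening on testing: with other inputs at their observed values, incidence = -11*testing + 18. Solving for -15 gives testing = 3, within [-3, 6].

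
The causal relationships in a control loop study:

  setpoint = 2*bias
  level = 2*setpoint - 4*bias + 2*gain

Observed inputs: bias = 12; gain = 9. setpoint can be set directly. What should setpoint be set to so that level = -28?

Intervening on setpoint fixes its value directly, overriding its dependence on bias.
Substituting into the level equation gives level = 2*setpoint - 30.
Solve 2*setpoint - 30 = -28: setpoint = (-28 + 30) / 2 = 1.

setpoint = 1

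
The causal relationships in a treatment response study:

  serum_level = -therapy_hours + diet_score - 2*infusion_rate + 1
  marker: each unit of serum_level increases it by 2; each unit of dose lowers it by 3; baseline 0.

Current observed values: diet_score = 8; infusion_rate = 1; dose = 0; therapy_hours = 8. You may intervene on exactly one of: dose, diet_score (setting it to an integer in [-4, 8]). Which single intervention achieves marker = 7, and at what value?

set dose = -3

Intervening on dose: with other inputs at their observed values, marker = -3*dose - 2. Solving for 7 gives dose = -3, within [-4, 8].
Intervening on diet_score: marker = 2*diet_score - 18. Reaching 7 requires diet_score = 25/2, not an integer.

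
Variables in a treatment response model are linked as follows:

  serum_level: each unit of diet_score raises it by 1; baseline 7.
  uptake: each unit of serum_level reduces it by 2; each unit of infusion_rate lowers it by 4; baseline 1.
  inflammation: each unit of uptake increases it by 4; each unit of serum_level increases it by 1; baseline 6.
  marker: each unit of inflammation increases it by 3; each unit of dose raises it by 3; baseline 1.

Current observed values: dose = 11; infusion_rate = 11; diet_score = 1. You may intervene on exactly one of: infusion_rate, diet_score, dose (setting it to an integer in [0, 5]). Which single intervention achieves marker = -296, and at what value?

set infusion_rate = 4

Intervening on infusion_rate: with other inputs at their observed values, marker = -48*infusion_rate - 104. Solving for -296 gives infusion_rate = 4, within [0, 5].
Intervening on diet_score: marker = -21*diet_score - 611. Reaching -296 requires diet_score = -15, outside [0, 5].
Intervening on dose: marker = 3*dose - 665. Reaching -296 requires dose = 123, outside [0, 5].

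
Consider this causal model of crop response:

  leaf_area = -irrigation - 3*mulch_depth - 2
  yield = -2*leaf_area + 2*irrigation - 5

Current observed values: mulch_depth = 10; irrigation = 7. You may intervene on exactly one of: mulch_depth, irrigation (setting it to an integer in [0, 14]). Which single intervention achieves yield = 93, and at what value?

set mulch_depth = 11

Intervening on mulch_depth: with other inputs at their observed values, yield = 6*mulch_depth + 27. Solving for 93 gives mulch_depth = 11, within [0, 14].
Intervening on irrigation: yield = 4*irrigation + 59. Reaching 93 requires irrigation = 17/2, not an integer.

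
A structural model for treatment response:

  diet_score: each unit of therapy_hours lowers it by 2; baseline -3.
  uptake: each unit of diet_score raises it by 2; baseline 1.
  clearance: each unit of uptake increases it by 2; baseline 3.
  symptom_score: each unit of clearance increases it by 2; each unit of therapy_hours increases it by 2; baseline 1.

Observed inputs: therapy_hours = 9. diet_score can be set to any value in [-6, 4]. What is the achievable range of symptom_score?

Intervening on diet_score fixes its value directly, overriding its dependence on therapy_hours.
Substituting into the clearance equation gives clearance = 4*diet_score + 5.
Substituting into the symptom_score equation gives symptom_score = 8*diet_score + 29.
Linear in diet_score, so extremes are at the endpoints: diet_score = -6 gives symptom_score = -19; diet_score = 4 gives symptom_score = 61.

-19 to 61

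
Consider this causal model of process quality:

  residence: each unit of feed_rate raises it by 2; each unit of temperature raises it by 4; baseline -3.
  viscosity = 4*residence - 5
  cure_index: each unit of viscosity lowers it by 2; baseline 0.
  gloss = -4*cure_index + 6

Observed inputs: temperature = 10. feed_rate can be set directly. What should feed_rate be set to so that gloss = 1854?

Substituting into the residence equation gives residence = 2*feed_rate + 37.
Substituting into the viscosity equation gives viscosity = 8*feed_rate + 143.
Substituting into the cure_index equation gives cure_index = -16*feed_rate - 286.
So gloss = 64*feed_rate + 1150.
Solve 64*feed_rate + 1150 = 1854: feed_rate = (1854 - 1150) / 64 = 11.

feed_rate = 11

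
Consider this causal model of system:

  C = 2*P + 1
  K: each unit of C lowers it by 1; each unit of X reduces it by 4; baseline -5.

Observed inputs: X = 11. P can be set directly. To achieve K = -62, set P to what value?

P = 6

Substituting into the K equation gives K = -2*P - 50.
Solve -2*P - 50 = -62: P = (-62 + 50) / -2 = 6.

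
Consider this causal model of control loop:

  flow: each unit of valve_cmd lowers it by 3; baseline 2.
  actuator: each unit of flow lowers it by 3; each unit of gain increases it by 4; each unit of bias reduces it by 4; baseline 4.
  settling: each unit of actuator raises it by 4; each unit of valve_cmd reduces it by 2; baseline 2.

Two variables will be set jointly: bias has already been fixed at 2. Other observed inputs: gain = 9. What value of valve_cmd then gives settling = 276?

With bias held at 2:
Substituting into the actuator equation gives actuator = 9*valve_cmd + 26.
This gives settling = 34*valve_cmd + 106.
Solve 34*valve_cmd + 106 = 276: valve_cmd = (276 - 106) / 34 = 5.

valve_cmd = 5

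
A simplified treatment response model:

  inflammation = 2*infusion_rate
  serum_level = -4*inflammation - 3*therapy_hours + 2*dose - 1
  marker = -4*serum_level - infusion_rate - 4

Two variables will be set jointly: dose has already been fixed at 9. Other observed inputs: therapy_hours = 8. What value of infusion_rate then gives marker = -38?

infusion_rate = -2

With dose held at 9:
Substituting into the serum_level equation gives serum_level = -8*infusion_rate - 7.
Substituting into the marker equation gives marker = 31*infusion_rate + 24.
Solve 31*infusion_rate + 24 = -38: infusion_rate = (-38 - 24) / 31 = -2.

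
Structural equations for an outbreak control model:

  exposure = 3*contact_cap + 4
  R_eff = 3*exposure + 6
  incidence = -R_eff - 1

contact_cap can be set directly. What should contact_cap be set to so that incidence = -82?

Substituting into the R_eff equation gives R_eff = 9*contact_cap + 18.
This gives incidence = -9*contact_cap - 19.
Solve -9*contact_cap - 19 = -82: contact_cap = (-82 + 19) / -9 = 7.

contact_cap = 7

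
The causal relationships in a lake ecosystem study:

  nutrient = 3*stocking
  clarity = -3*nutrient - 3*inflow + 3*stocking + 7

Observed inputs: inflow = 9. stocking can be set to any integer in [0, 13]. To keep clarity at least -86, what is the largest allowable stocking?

Substituting into the clarity equation gives clarity = -6*stocking - 20.
Require -6*stocking - 20 ≥ -86, so stocking ≤ 11.
The largest integer in [0, 13] satisfying this is 11.

stocking = 11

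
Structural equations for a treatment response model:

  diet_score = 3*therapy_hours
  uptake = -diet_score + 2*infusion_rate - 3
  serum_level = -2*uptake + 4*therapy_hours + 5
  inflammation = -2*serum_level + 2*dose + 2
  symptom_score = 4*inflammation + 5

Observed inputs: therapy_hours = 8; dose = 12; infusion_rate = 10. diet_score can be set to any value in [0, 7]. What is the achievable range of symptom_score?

Intervening on diet_score fixes its value directly, overriding its dependence on therapy_hours.
Substituting into the uptake equation gives uptake = -diet_score + 17.
So serum_level = 2*diet_score + 3.
So inflammation = -4*diet_score + 20.
So symptom_score = -16*diet_score + 85.
Linear in diet_score, so extremes are at the endpoints: diet_score = 0 gives symptom_score = 85; diet_score = 7 gives symptom_score = -27.

-27 to 85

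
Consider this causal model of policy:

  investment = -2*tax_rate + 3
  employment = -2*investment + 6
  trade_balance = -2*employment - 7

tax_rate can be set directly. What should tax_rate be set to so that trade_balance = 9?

tax_rate = -2

Substituting into the employment equation gives employment = 4*tax_rate.
Substituting into the trade_balance equation gives trade_balance = -8*tax_rate - 7.
Solve -8*tax_rate - 7 = 9: tax_rate = (9 + 7) / -8 = -2.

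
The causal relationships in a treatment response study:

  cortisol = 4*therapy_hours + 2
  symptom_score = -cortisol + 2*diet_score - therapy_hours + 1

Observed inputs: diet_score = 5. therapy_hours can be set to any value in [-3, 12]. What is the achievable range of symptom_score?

Substituting into the symptom_score equation gives symptom_score = -5*therapy_hours + 9.
Linear in therapy_hours, so extremes are at the endpoints: therapy_hours = -3 gives symptom_score = 24; therapy_hours = 12 gives symptom_score = -51.

-51 to 24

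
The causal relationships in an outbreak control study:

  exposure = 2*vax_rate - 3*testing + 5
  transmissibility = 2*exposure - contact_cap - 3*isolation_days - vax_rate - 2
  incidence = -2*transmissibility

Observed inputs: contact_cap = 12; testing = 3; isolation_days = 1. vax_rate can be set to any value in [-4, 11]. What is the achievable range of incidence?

Substituting into the exposure equation gives exposure = 2*vax_rate - 4.
This gives transmissibility = 3*vax_rate - 25.
This gives incidence = -6*vax_rate + 50.
Linear in vax_rate, so extremes are at the endpoints: vax_rate = -4 gives incidence = 74; vax_rate = 11 gives incidence = -16.

-16 to 74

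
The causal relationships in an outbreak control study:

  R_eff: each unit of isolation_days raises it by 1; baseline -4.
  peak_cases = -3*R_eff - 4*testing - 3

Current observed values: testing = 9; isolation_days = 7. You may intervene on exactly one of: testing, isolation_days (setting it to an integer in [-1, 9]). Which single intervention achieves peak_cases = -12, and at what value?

Intervening on testing: with other inputs at their observed values, peak_cases = -4*testing - 12. Solving for -12 gives testing = 0, within [-1, 9].
Intervening on isolation_days: peak_cases = -3*isolation_days - 27. Reaching -12 requires isolation_days = -5, outside [-1, 9].

set testing = 0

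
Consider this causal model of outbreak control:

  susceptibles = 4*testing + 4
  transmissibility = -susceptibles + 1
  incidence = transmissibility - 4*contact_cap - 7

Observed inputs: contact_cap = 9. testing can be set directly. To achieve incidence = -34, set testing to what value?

testing = -3

Substituting into the transmissibility equation gives transmissibility = -4*testing - 3.
Substituting into the incidence equation gives incidence = -4*testing - 46.
Solve -4*testing - 46 = -34: testing = (-34 + 46) / -4 = -3.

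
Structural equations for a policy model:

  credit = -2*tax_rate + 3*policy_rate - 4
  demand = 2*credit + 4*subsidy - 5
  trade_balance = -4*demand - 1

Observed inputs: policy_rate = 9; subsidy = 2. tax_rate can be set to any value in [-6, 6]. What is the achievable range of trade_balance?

-293 to -101

Substituting into the credit equation gives credit = -2*tax_rate + 23.
Substituting into the demand equation gives demand = -4*tax_rate + 49.
trade_balance becomes 16*tax_rate - 197.
Linear in tax_rate, so extremes are at the endpoints: tax_rate = -6 gives trade_balance = -293; tax_rate = 6 gives trade_balance = -101.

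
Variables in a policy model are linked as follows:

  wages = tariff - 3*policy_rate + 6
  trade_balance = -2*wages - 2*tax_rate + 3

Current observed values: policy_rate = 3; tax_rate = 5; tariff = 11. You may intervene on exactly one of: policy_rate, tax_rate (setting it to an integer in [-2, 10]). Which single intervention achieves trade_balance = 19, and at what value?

Intervening on policy_rate: with other inputs at their observed values, trade_balance = 6*policy_rate - 41. Solving for 19 gives policy_rate = 10, within [-2, 10].
Intervening on tax_rate: trade_balance = -2*tax_rate - 13. Reaching 19 requires tax_rate = -16, outside [-2, 10].

set policy_rate = 10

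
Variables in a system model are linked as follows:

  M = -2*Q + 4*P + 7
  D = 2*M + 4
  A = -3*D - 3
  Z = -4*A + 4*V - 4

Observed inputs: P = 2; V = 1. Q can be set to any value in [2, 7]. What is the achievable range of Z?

84 to 324

Substituting into the M equation gives M = -2*Q + 15.
Substituting into the D equation gives D = -4*Q + 34.
Substituting into the A equation gives A = 12*Q - 105.
So Z = -48*Q + 420.
Linear in Q, so extremes are at the endpoints: Q = 2 gives Z = 324; Q = 7 gives Z = 84.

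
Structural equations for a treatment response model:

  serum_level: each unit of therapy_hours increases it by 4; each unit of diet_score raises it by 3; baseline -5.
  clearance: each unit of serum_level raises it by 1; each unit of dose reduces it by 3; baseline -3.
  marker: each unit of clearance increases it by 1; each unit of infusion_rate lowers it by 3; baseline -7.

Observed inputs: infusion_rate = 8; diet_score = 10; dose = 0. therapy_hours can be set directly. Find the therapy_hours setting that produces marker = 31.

Substituting into the serum_level equation gives serum_level = 4*therapy_hours + 25.
Substituting into the clearance equation gives clearance = 4*therapy_hours + 22.
Substituting into the marker equation gives marker = 4*therapy_hours - 9.
Solve 4*therapy_hours - 9 = 31: therapy_hours = (31 + 9) / 4 = 10.

therapy_hours = 10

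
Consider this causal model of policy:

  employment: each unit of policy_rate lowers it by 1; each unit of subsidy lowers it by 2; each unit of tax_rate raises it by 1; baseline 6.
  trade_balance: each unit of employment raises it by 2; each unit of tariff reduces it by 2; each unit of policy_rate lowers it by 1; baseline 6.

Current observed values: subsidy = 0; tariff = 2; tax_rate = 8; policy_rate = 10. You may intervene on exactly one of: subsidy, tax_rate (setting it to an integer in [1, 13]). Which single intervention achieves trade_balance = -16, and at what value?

set subsidy = 4

Intervening on subsidy: with other inputs at their observed values, trade_balance = -4*subsidy. Solving for -16 gives subsidy = 4, within [1, 13].
Intervening on tax_rate: trade_balance = 2*tax_rate - 16. Reaching -16 requires tax_rate = 0, outside [1, 13].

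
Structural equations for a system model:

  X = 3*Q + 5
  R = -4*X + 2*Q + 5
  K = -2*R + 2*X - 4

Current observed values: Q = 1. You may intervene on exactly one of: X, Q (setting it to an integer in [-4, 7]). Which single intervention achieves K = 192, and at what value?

set Q = 6

Intervening on X: K = 10*X - 18. Reaching 192 requires X = 21, outside [-4, 7].
Intervening on Q: with other inputs at their observed values, K = 26*Q + 36. Solving for 192 gives Q = 6, within [-4, 7].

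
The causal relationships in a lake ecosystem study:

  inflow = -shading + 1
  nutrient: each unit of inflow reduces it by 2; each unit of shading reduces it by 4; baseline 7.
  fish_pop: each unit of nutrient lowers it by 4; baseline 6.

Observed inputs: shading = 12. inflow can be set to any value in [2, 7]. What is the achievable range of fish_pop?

Intervening on inflow fixes its value directly, overriding its dependence on shading.
Substituting into the nutrient equation gives nutrient = -2*inflow - 41.
This gives fish_pop = 8*inflow + 170.
Linear in inflow, so extremes are at the endpoints: inflow = 2 gives fish_pop = 186; inflow = 7 gives fish_pop = 226.

186 to 226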